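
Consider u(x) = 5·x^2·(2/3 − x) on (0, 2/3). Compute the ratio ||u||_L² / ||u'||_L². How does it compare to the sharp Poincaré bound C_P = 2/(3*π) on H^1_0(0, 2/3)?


||u||_L² / ||u'||_L² = sqrt(14)/21 < C_P = 2/(3*π).

u(x) = 5·x^2·(2/3 − x), so u'(x) = 5*x*(4 - 9*x)/3.
u(x) = 5·x^2·(2/3 − x) vanishes at x = 0 and x = 2/3, so u ∈ H^1_0(0, 2/3). Differentiate via the product rule and integrate the resulting polynomials term by term.
  ∫_0^2/3 u² dx = ∫_0^2/3 (25*x^6 - 100*x^5/3 + 100*x^4/9) dx. Term by term:
    ∫_0^2/3 25*x^6 dx = 3200/15309;  ∫_0^2/3 -100*x^5/3 dx = -3200/6561;  ∫_0^2/3 100*x^4/9 dx = 640/2187.
  Sum: 3200/15309 − 3200/6561 + 640/2187 = 640/45927.
  ∫_0^2/3 (u')² dx = ∫_0^2/3 (225*x^4 - 200*x^3 + 400*x^2/9) dx. Term by term:
    ∫_0^2/3 225*x^4 dx = 160/27;  ∫_0^2/3 -200*x^3 dx = -800/81;  ∫_0^2/3 400*x^2/9 dx = 3200/729.
  Sum: 160/27 − 800/81 + 3200/729 = 320/729.
∫_0^2/3 u² dx = 640/45927, so ||u||_L² = 8*sqrt(70)/567.
∫_0^2/3 (u')² dx = 320/729, so ||u'||_L² = 8*sqrt(5)/27.
Ratio ||u||_L² / ||u'||_L² = sqrt(14)/21.
Sharp Poincaré constant on H^1_0(0, 2/3) is C_P = L/π = 2/(3*π), achieved by sin(3*π/2·x).
A polynomial bump cannot attain the sharp Poincaré constant (only the first sine eigenfunction does), so the ratio is strictly less than C_P, consistent with ||u||_L² ≤ C_P ||u'||_L².


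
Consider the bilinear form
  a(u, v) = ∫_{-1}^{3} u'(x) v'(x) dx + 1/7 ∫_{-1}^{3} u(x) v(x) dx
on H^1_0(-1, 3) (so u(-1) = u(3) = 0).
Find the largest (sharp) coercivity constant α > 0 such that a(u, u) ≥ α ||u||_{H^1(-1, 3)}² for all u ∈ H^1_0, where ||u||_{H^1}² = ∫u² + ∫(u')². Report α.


α = (16/7 + π^2)/(π^2 + 16)

Coercivity of a(·,·) on H^1_0(-1, 3) means a(u, u) ≥ α ||u||_{H^1}² for every u ∈ H^1_0.
The interval has length L = 4, and Poincaré/coercivity depend only on L. Here a(u, u) = ∫(u')² + (1/7)·∫u².
Here 0 < c = 1/7 < 1. The condition a(u,u) ≥ α||u||_{H^1}² reads (1−α)∫(u')² ≥ (α−c)∫u². Any admissible α is ≤ 1 (rapidly oscillating u have ∫u²/∫(u')² → 0), and α = 1 would force 0 ≥ (1−c)∫u², impossible since c < 1; so 1−α > 0. By the sharp Poincaré inequality on H^1_0 of an interval of length L, ∫(u')² ≥ (π/L)²∫u² with equality for the first sine mode sin(π(x−x₀)/L) (x₀ the left endpoint), so the inequality holds for all u iff (1−α)(π/L)² ≥ α − c, i.e. α ≤ ((π/L)² + c)/((π/L)² + 1) = (1 + c(L/π)²)/(1 + (L/π)²). With (π/L)² = π^2/16 and c = 1/7, the largest admissible constant is α = ((π/L)² + c)/((π/L)² + 1).
Simplifying, α = (16/7 + π^2)/(π^2 + 16).


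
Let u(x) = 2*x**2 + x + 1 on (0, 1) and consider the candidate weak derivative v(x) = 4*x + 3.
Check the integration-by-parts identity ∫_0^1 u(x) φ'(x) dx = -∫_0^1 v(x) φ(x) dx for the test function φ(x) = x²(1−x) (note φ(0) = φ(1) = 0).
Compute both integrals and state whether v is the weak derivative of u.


LHS = -17/60, RHS = -9/20. No, v is not the weak derivative of u.

u(x) = 2*x**2 + x + 1, classical derivative u'(x) = 4*x + 1.
φ(x) = x²(1−x), so φ'(x) = x*(2 - 3*x).
Note φ(0) = φ(1) = 0, so the boundary term u·φ vanishes.
LHS = ∫_0^1 u(x) φ'(x) dx = ∫_0^1 (-6*x^4 + x^3 - x^2 + 2*x) dx. Term by term:
  ∫_0^1 -6*x^4 dx = -6/5;  ∫_0^1 x^3 dx = 1/4;  ∫_0^1 -x^2 dx = -1/3;
  ∫_0^1 2*x dx = 1.
Sum: -6/5 + 1/4 − 1/3 + 1 = -17/60.
So LHS = -17/60.
∫_0^1 v(x) φ(x) dx = ∫_0^1 (-4*x^4 + x^3 + 3*x^2) dx. Term by term:
  ∫_0^1 -4*x^4 dx = -4/5;  ∫_0^1 x^3 dx = 1/4;  ∫_0^1 3*x^2 dx = 1.
Sum: -4/5 + 1/4 + 1 = 9/20.
So RHS = -∫_0^1 v(x) φ(x) dx = -9/20.
LHS − RHS = 1/6 ≠ 0, so the identity fails.
(For a valid weak derivative the identity must hold for EVERY test function, in particular this one. The failure shows v is NOT the weak derivative of u.)
Correct weak derivative would be u'(x) = 4*x + 1.


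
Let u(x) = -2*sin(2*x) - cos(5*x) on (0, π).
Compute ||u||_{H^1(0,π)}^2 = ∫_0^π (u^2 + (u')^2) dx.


||u||_{H^1(0,π)}^2 = -416/21 + 23*π

u'(x) = 5*sin(5*x) - 4*cos(2*x).
Expand u² and (u')² and integrate term by term on (0, π), using: for integers n ≥ 1, ∫_0^π sin²(nx) dx = ∫_0^π cos²(nx) dx = π/2; for n ≠ n', ∫_0^π sin(nx)sin(n'x) dx = ∫_0^π cos(nx)cos(n'x) dx = 0; and by product-to-sum, ∫_0^π sin(nx)cos(n'x) dx = ½∫_0^π [sin((n+n')x) + sin((n−n')x)] dx, which is 0 when n+n' is even and 2n/(n²−n'²) when n+n' is odd (it need not vanish on (0, π)).
  u² squared terms: (-1)²·∫cos(5x)² dx = 1·π/2 = π/2;  (-2)²·∫sin(2x)² dx = 4·π/2 = 2*π.
  u² cross terms: 2·(-1)·(-2)·∫cos(5x)·sin(2x) dx = 4·(-4/21) = -16/21.
  So ∫_0^π u² dx = π/2 + 2*π − 16/21 = -16/21 + 5*π/2.
  (u')² squared terms: (-4)²·∫cos(2x)² dx = 16·π/2 = 8*π;  (5)²·∫sin(5x)² dx = 25·π/2 = 25*π/2.
  (u')² cross terms: 2·(-4)·(5)·∫cos(2x)·sin(5x) dx = -40·(10/21) = -400/21.
  So ∫_0^π (u')² dx = 8*π + 25*π/2 − 400/21 = -400/21 + 41*π/2.
||u||_{H^1}^2 = (-16/21 + 5*π/2) + (-400/21 + 41*π/2) = -416/21 + 23*π.


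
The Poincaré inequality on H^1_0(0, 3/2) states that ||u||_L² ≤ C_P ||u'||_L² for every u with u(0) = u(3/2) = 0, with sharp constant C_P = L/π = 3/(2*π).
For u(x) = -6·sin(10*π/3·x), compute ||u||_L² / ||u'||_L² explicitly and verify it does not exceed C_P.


||u||_L² / ||u'||_L² = 3/(10*π) < C_P = 3/(2*π).

u(x) = -6·sin(10*π/3·x), so u'(x) = -20*π*cos(10*π*x/3).
Writing u(x) = A·sin(kπx/L) with A = -6 and k = 5, use ∫_0^L sin²(kπx/L) dx = L/2 and ∫_0^L cos²(kπx/L) dx = L/2.
u² = 36·sin²(10*π/3·x) and (u')² = 400*π^2·cos²(10*π/3·x), and each of sin², cos² integrates to L/2 = 3/4 over (0, 3/2).
∫_0^3/2 u² dx = 27, so ||u||_L² = 3*sqrt(3).
∫_0^3/2 (u')² dx = 300*π^2, so ||u'||_L² = 10*sqrt(3)*π.
Ratio ||u||_L² / ||u'||_L² = 3/(10*π).
Sharp Poincaré constant on H^1_0(0, 3/2) is C_P = L/π = 3/(2*π), achieved by sin(2*π/3·x).
This is the k = 5 harmonic; the ratio L/(kπ) is strictly less than C_P = L/π, consistent with the sharp inequality ||u||_L² ≤ C_P ||u'||_L².


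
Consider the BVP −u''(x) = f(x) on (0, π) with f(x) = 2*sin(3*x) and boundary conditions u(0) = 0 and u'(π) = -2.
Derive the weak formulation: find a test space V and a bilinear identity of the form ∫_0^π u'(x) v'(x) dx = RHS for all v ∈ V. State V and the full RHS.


V = {v ∈ H^1(0, π) : v(0) = 0} (test functions vanish at x = 0 where u is specified); weak form: ∫_0^π u'v' dx = ∫_0^π (2*sin(3*x)) v dx − 2·v(π) for all v ∈ V.

Multiply both sides by a test function v and integrate from 0 to π:
  ∫_0^π −u''(x) v(x) dx = ∫_0^π f(x) v(x) dx.
Integrate the LHS by parts once:
  ∫_0^π −u'' v dx = −[u'(x) v(x)]_0^π + ∫_0^π u'(x) v'(x) dx.
Thus ∫_0^π u'(x) v'(x) dx = ∫_0^π f(x) v(x) dx + [u'(x) v(x)]_0^π.
Choose V so that boundary terms are either known or forced to vanish.
Mixed BC: u(0) = 0 (Dirichlet) and u'(π) = -2 (Neumann). Define V = {v ∈ H^1(0, π) : v(0) = 0}. Then [u' v]_0^π = u'(π)·v(π) − u'(0)·0 = − 2·v(π).
Weak formulation: find u (satisfying any essential BC) such that ∫_0^π u'(x) v'(x) dx = ∫_0^π f v dx − 2·v(π) for all v ∈ V (Dirichlet at 0 absorbed into V; Neumann datum at x = π contributes the boundary term).
Substituting f(x) = 2*sin(3*x), the right-hand side is ∫_0^π (2*sin(3*x)) v dx − 2·v(π).


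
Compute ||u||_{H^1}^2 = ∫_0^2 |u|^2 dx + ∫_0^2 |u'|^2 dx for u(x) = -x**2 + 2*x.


||u||_{H^1}^2 = 56/15

The H^1 norm (squared) on an interval (0, L) is
  ||u||_{H^1}^2 = ∫_0^L u(x)^2 dx + ∫_0^L u'(x)^2 dx.
Compute u'(x) = 2 - 2*x.
Then u(x)^2 = x**4 - 4*x**3 + 4*x**2 and u'(x)^2 = 4*x**2 - 8*x + 4.
Integrate each monomial from 0 to 2 using ∫_0^2 c·x^n dx = c·2^(n+1)/(n+1):
  ∫_0^2 u(x)^2 dx = ∫_0^2 (x^4 - 4*x^3 + 4*x^2) dx. Term by term:
    ∫_0^2 x^4 dx = 32/5;  ∫_0^2 -4*x^3 dx = -16;  ∫_0^2 4*x^2 dx = 32/3.
  Sum: 32/5 − 16 + 32/3 = 16/15.
  ∫_0^2 u'(x)^2 dx = ∫_0^2 (4*x^2 - 8*x + 4) dx. Term by term:
    ∫_0^2 4*x^2 dx = 32/3;  ∫_0^2 -8*x dx = -16;  ∫_0^2 4 dx = 8.
  Sum: 32/3 − 16 + 8 = 8/3.
Adding: ||u||_{H^1}^2 = 16/15 + 8/3 = 56/15.


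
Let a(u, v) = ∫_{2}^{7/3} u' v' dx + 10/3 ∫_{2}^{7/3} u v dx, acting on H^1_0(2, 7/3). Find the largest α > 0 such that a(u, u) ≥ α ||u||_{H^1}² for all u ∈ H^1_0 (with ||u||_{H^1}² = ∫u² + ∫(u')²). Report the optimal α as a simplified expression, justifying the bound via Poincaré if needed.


α = 1

Coercivity of a(·,·) on H^1_0(2, 7/3) means a(u, u) ≥ α ||u||_{H^1}² for every u ∈ H^1_0.
The interval has length L = 1/3, and Poincaré/coercivity depend only on L. Here a(u, u) = ∫(u')² + (10/3)·∫u².
Here c = 10/3 ≥ 1, so a(u,u) = ∫(u')² + c∫u² ≥ ∫(u')² + ∫u² = ||u||_{H^1}², i.e. α = 1 works. No larger α is possible: a(u,u) ≥ α||u||_{H^1}² means (1−α)∫(u')² ≥ (α−c)∫u², and for the modes u_n = sin(nπ(x−x₀)/L) (x₀ the left endpoint) one has ∫u_n²/∫(u_n')² = (L/(nπ))² → 0, so a(u_n,u_n)/||u_n||_{H^1}² → 1. Hence the optimal constant is α = 1.
Therefore α = 1.


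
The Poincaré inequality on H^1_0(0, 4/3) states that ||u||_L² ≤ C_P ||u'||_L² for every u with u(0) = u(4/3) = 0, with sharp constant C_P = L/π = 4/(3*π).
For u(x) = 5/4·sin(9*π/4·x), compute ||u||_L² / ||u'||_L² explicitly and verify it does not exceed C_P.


||u||_L² / ||u'||_L² = 4/(9*π) < C_P = 4/(3*π).

u(x) = 5/4·sin(9*π/4·x), so u'(x) = 45*π*cos(9*π*x/4)/16.
Writing u(x) = A·sin(kπx/L) with A = 5/4 and k = 3, use ∫_0^L sin²(kπx/L) dx = L/2 and ∫_0^L cos²(kπx/L) dx = L/2.
u² = 25/16·sin²(9*π/4·x) and (u')² = 2025*π^2/256·cos²(9*π/4·x), and each of sin², cos² integrates to L/2 = 2/3 over (0, 4/3).
∫_0^4/3 u² dx = 25/24, so ||u||_L² = 5*sqrt(6)/12.
∫_0^4/3 (u')² dx = 675*π^2/128, so ||u'||_L² = 15*sqrt(6)*π/16.
Ratio ||u||_L² / ||u'||_L² = 4/(9*π).
Sharp Poincaré constant on H^1_0(0, 4/3) is C_P = L/π = 4/(3*π), achieved by sin(3*π/4·x).
This is the k = 3 harmonic; the ratio L/(kπ) is strictly less than C_P = L/π, consistent with the sharp inequality ||u||_L² ≤ C_P ||u'||_L².


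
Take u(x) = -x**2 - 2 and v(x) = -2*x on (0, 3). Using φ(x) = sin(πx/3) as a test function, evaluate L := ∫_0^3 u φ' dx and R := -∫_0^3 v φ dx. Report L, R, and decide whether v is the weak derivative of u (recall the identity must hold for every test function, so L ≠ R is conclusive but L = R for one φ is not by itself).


LHS = 18/π, RHS = 18/π. Yes, v = u' weakly.

u(x) = -x**2 - 2, classical derivative u'(x) = -2*x.
φ(x) = sin(πx/3), so φ'(x) = π*cos(π*x/3)/3.
Note φ(0) = φ(3) = 0, so the boundary term u·φ vanishes.
LHS = ∫_0^3 u(x) φ'(x) dx = ∫_0^3 (-π*x^2*cos(π*x/3)/3 - 2*π*cos(π*x/3)/3) dx. Term by term:
  ∫_0^3 -2*π*cos(π*x/3)/3 dx = 0;  ∫_0^3 -π*x^2*cos(π*x/3)/3 dx = 18/π.
Sum: 0 + 18/π = 18/π.
So LHS = 18/π.
∫_0^3 v(x) φ(x) dx = ∫_0^3 (-2*x*sin(π*x/3)) dx. Term by term:
  ∫_0^3 -2*x*sin(π*x/3) dx = -18/π.
So RHS = -∫_0^3 v(x) φ(x) dx = 18/π.
LHS = RHS, so the identity holds for this test φ.
Moreover u is smooth here and v(x) = u'(x) = -2*x pointwise, so the identity holds for every test function. Hence v is the weak derivative of u.


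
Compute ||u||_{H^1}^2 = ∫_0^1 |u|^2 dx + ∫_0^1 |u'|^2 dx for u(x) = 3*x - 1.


||u||_{H^1}^2 = 10

The H^1 norm (squared) on an interval (0, L) is
  ||u||_{H^1}^2 = ∫_0^L u(x)^2 dx + ∫_0^L u'(x)^2 dx.
Compute u'(x) = 3.
Then u(x)^2 = 9*x**2 - 6*x + 1 and u'(x)^2 = 9.
Integrate each monomial from 0 to 1 using ∫_0^1 c·x^n dx = c·1^(n+1)/(n+1):
  ∫_0^1 u(x)^2 dx = ∫_0^1 (9*x^2 - 6*x + 1) dx. Term by term:
    ∫_0^1 9*x^2 dx = 3;  ∫_0^1 -6*x dx = -3;  ∫_0^1 1 dx = 1.
  Sum: 3 − 3 + 1 = 1.
  ∫_0^1 u'(x)^2 dx = ∫_0^1 (9) dx. Term by term:
    ∫_0^1 9 dx = 9.
Adding: ||u||_{H^1}^2 = 1 + 9 = 10.


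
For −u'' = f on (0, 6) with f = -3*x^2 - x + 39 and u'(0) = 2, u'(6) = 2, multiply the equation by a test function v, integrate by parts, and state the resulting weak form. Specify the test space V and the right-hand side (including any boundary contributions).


V = H^1(0, 6) (v unrestricted at boundary; u is determined up to an additive constant); weak form: ∫_0^6 u'v' dx = ∫_0^6 (-3*x^2 - x + 39) v dx + 2·v(6) − 2·v(0) for all v ∈ V.

Multiply both sides by a test function v and integrate from 0 to 6:
  ∫_0^6 −u''(x) v(x) dx = ∫_0^6 f(x) v(x) dx.
Integrate the LHS by parts once:
  ∫_0^6 −u'' v dx = −[u'(x) v(x)]_0^6 + ∫_0^6 u'(x) v'(x) dx.
Thus ∫_0^6 u'(x) v'(x) dx = ∫_0^6 f(x) v(x) dx + [u'(x) v(x)]_0^6.
Choose V so that boundary terms are either known or forced to vanish.
u has inhomogeneous Neumann u'(0) = 2, u'(6) = 2. [u' v]_0^6 = (2)·v(6) − (2)·v(0) = 2·v(6) − 2·v(0). Take V = H^1(0, 6); boundary term becomes part of RHS.
Weak formulation: find u (satisfying any essential BC) such that ∫_0^6 u'(x) v'(x) dx = ∫_0^6 f v dx + 2·v(6) − 2·v(0) for all v ∈ V (Neumann data are natural BCs: they enter the RHS as boundary terms).
Substituting f(x) = -3*x^2 - x + 39, the right-hand side is ∫_0^6 (-3*x^2 - x + 39) v dx + 2·v(6) − 2·v(0).
Compatibility check (pure Neumann): taking v ≡ 1 ∈ V gives 0 = ∫_0^6 f dx + (2) − (2), i.e. ∫_0^6 f dx must equal u'(0) − u'(6) = 0. Indeed ∫_0^6 (-3*x^2 - x + 39) dx = 0, so the data are compatible. The solution is then unique only up to an additive constant (fix it e.g. by requiring ∫_0^6 u dx = 0).


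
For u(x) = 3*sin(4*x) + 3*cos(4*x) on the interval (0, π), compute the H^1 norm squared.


||u||_{H^1(0,π)}^2 = 153*π

u'(x) = -12*sin(4*x) + 12*cos(4*x).
Expand u² and (u')² and integrate term by term on (0, π), using: for integers n ≥ 1, ∫_0^π sin²(nx) dx = ∫_0^π cos²(nx) dx = π/2; for n ≠ n', ∫_0^π sin(nx)sin(n'x) dx = ∫_0^π cos(nx)cos(n'x) dx = 0; and by product-to-sum, ∫_0^π sin(nx)cos(n'x) dx = ½∫_0^π [sin((n+n')x) + sin((n−n')x)] dx, which is 0 when n+n' is even and 2n/(n²−n'²) when n+n' is odd (it need not vanish on (0, π)).
  u² squared terms: (3)²·∫cos(4x)² dx = 9·π/2 = 9*π/2;  (3)²·∫sin(4x)² dx = 9·π/2 = 9*π/2.
  u² cross terms: 2·(3)·(3)·∫cos(4x)·sin(4x) dx = 18·(0) = 0.
  So ∫_0^π u² dx = 9*π/2 + 9*π/2 + 0 = 9*π.
  (u')² squared terms: (-12)²·∫sin(4x)² dx = 144·π/2 = 72*π;  (12)²·∫cos(4x)² dx = 144·π/2 = 72*π.
  (u')² cross terms: 2·(-12)·(12)·∫sin(4x)·cos(4x) dx = -288·(0) = 0.
  So ∫_0^π (u')² dx = 72*π + 72*π + 0 = 144*π.
||u||_{H^1}^2 = (9*π) + (144*π) = 153*π.


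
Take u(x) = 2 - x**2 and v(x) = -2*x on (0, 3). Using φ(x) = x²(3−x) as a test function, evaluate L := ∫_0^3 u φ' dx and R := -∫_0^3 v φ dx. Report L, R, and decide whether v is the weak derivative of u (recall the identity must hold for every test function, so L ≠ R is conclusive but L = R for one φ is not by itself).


LHS = 243/10, RHS = 243/10. Yes, v = u' weakly.

u(x) = 2 - x**2, classical derivative u'(x) = -2*x.
φ(x) = x²(3−x), so φ'(x) = 3*x*(2 - x).
Note φ(0) = φ(3) = 0, so the boundary term u·φ vanishes.
LHS = ∫_0^3 u(x) φ'(x) dx = ∫_0^3 (3*x^4 - 6*x^3 - 6*x^2 + 12*x) dx. Term by term:
  ∫_0^3 3*x^4 dx = 729/5;  ∫_0^3 -6*x^3 dx = -243/2;  ∫_0^3 -6*x^2 dx = -54;
  ∫_0^3 12*x dx = 54.
Sum: 729/5 − 243/2 − 54 + 54 = 243/10.
So LHS = 243/10.
∫_0^3 v(x) φ(x) dx = ∫_0^3 (2*x^4 - 6*x^3) dx. Term by term:
  ∫_0^3 2*x^4 dx = 486/5;  ∫_0^3 -6*x^3 dx = -243/2.
Sum: 486/5 − 243/2 = -243/10.
So RHS = -∫_0^3 v(x) φ(x) dx = 243/10.
LHS = RHS, so the identity holds for this test φ.
Moreover u is smooth here and v(x) = u'(x) = -2*x pointwise, so the identity holds for every test function. Hence v is the weak derivative of u.


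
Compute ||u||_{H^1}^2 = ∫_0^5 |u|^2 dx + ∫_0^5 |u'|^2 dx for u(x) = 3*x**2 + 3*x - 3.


||u||_{H^1}^2 = 19755/2

The H^1 norm (squared) on an interval (0, L) is
  ||u||_{H^1}^2 = ∫_0^L u(x)^2 dx + ∫_0^L u'(x)^2 dx.
Compute u'(x) = 6*x + 3.
Then u(x)^2 = 9*x**4 + 18*x**3 - 9*x**2 - 18*x + 9 and u'(x)^2 = 36*x**2 + 36*x + 9.
Integrate each monomial from 0 to 5 using ∫_0^5 c·x^n dx = c·5^(n+1)/(n+1):
  ∫_0^5 u(x)^2 dx = ∫_0^5 (9*x^4 + 18*x^3 - 9*x^2 - 18*x + 9) dx. Term by term:
    ∫_0^5 9*x^4 dx = 5625;  ∫_0^5 18*x^3 dx = 5625/2;  ∫_0^5 -9*x^2 dx = -375;
    ∫_0^5 -18*x dx = -225;  ∫_0^5 9 dx = 45.
  Sum: 5625 + 5625/2 − 375 − 225 + 45 = 15765/2.
  ∫_0^5 u'(x)^2 dx = ∫_0^5 (36*x^2 + 36*x + 9) dx. Term by term:
    ∫_0^5 36*x^2 dx = 1500;  ∫_0^5 36*x dx = 450;  ∫_0^5 9 dx = 45.
  Sum: 1500 + 450 + 45 = 1995.
Adding: ||u||_{H^1}^2 = 15765/2 + 1995 = 19755/2.


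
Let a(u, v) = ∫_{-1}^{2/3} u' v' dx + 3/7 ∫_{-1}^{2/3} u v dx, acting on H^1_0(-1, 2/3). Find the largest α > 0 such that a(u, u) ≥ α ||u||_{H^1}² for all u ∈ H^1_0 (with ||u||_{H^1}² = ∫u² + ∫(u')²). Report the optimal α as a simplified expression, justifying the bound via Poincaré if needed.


α = 3*(25 + 21*π^2)/(7*(25 + 9*π^2))

Coercivity of a(·,·) on H^1_0(-1, 2/3) means a(u, u) ≥ α ||u||_{H^1}² for every u ∈ H^1_0.
The interval has length L = 5/3, and Poincaré/coercivity depend only on L. Here a(u, u) = ∫(u')² + (3/7)·∫u².
Here 0 < c = 3/7 < 1. The condition a(u,u) ≥ α||u||_{H^1}² reads (1−α)∫(u')² ≥ (α−c)∫u². Any admissible α is ≤ 1 (rapidly oscillating u have ∫u²/∫(u')² → 0), and α = 1 would force 0 ≥ (1−c)∫u², impossible since c < 1; so 1−α > 0. By the sharp Poincaré inequality on H^1_0 of an interval of length L, ∫(u')² ≥ (π/L)²∫u² with equality for the first sine mode sin(π(x−x₀)/L) (x₀ the left endpoint), so the inequality holds for all u iff (1−α)(π/L)² ≥ α − c, i.e. α ≤ ((π/L)² + c)/((π/L)² + 1) = (1 + c(L/π)²)/(1 + (L/π)²). With (π/L)² = 9*π^2/25 and c = 3/7, the largest admissible constant is α = ((π/L)² + c)/((π/L)² + 1).
Simplifying, α = 3*(25 + 21*π^2)/(7*(25 + 9*π^2)).


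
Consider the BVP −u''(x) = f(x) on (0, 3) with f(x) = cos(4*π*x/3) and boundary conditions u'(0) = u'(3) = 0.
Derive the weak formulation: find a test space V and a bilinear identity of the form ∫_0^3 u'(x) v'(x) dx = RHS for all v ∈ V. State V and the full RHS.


V = H^1(0, 3) (no boundary constraint on v; u is determined up to an additive constant); weak form: ∫_0^3 u'v' dx = ∫_0^3 (cos(4*π*x/3)) v dx for all v ∈ V.

Multiply both sides by a test function v and integrate from 0 to 3:
  ∫_0^3 −u''(x) v(x) dx = ∫_0^3 f(x) v(x) dx.
Integrate the LHS by parts once:
  ∫_0^3 −u'' v dx = −[u'(x) v(x)]_0^3 + ∫_0^3 u'(x) v'(x) dx.
Thus ∫_0^3 u'(x) v'(x) dx = ∫_0^3 f(x) v(x) dx + [u'(x) v(x)]_0^3.
Choose V so that boundary terms are either known or forced to vanish.
u has homogeneous Neumann: u'(0) = u'(3) = 0. So [u' v]_0^3 = 0·v(3) − 0·v(0) = 0 for any v; take V = H^1(0, 3).
Weak formulation: find u (satisfying any essential BC) such that ∫_0^3 u'(x) v'(x) dx = ∫_0^3 f v dx for all v ∈ V (homogeneous Neumann, so boundary terms vanish).
Substituting f(x) = cos(4*π*x/3), the right-hand side is ∫_0^3 (cos(4*π*x/3)) v dx.
Compatibility check (pure Neumann): taking v ≡ 1 ∈ V gives 0 = ∫_0^3 f dx + (0) − (0), i.e. ∫_0^3 f dx must equal u'(0) − u'(3) = 0. Indeed ∫_0^3 (cos(4*π*x/3)) dx = 0, so the data are compatible. The solution is then unique only up to an additive constant (fix it e.g. by requiring ∫_0^3 u dx = 0).


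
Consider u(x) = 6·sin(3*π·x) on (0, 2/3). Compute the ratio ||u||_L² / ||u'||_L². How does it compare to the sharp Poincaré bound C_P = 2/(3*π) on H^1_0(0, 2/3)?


||u||_L² / ||u'||_L² = 1/(3*π) < C_P = 2/(3*π).

u(x) = 6·sin(3*π·x), so u'(x) = 18*π*cos(3*π*x).
Writing u(x) = A·sin(kπx/L) with A = 6 and k = 2, use ∫_0^L sin²(kπx/L) dx = L/2 and ∫_0^L cos²(kπx/L) dx = L/2.
u² = 36·sin²(3*π·x) and (u')² = 324*π^2·cos²(3*π·x), and each of sin², cos² integrates to L/2 = 1/3 over (0, 2/3).
∫_0^2/3 u² dx = 12, so ||u||_L² = 2*sqrt(3).
∫_0^2/3 (u')² dx = 108*π^2, so ||u'||_L² = 6*sqrt(3)*π.
Ratio ||u||_L² / ||u'||_L² = 1/(3*π).
Sharp Poincaré constant on H^1_0(0, 2/3) is C_P = L/π = 2/(3*π), achieved by sin(3*π/2·x).
This is the k = 2 harmonic; the ratio L/(kπ) is strictly less than C_P = L/π, consistent with the sharp inequality ||u||_L² ≤ C_P ||u'||_L².


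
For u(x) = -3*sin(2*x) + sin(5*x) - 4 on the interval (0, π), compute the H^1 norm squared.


||u||_{H^1(0,π)}^2 = -16/5 + 103*π/2

u'(x) = -6*cos(2*x) + 5*cos(5*x).
Expand u² and (u')² and integrate term by term on (0, π), using: for integers n ≥ 1, ∫_0^π sin²(nx) dx = ∫_0^π cos²(nx) dx = π/2; for n ≠ n', ∫_0^π sin(nx)sin(n'x) dx = ∫_0^π cos(nx)cos(n'x) dx = 0; and by product-to-sum, ∫_0^π sin(nx)cos(n'x) dx = ½∫_0^π [sin((n+n')x) + sin((n−n')x)] dx, which is 0 when n+n' is even and 2n/(n²−n'²) when n+n' is odd (it need not vanish on (0, π)). For the constant mode: ∫_0^π 1 dx = π, ∫_0^π cos(nx) dx = 0, ∫_0^π sin(nx) dx = (1−(−1)^n)/n.
  u² squared terms: (-4)²·∫1 dx = 16·π = 16*π;  (-3)²·∫sin(2x)² dx = 9·π/2 = 9*π/2;  (1)²·∫sin(5x)² dx = 1·π/2 = π/2.
  u² cross terms: 2·(-4)·(-3)·∫1·sin(2x) dx = 24·(0) = 0;  2·(-4)·(1)·∫1·sin(5x) dx = -8·(2/5) = -16/5;  2·(-3)·(1)·∫sin(2x)·sin(5x) dx = -6·(0) = 0.
  So ∫_0^π u² dx = 16*π + 9*π/2 + π/2 + 0 − 16/5 + 0 = -16/5 + 21*π.
  (u')² squared terms: (-6)²·∫cos(2x)² dx = 36·π/2 = 18*π;  (5)²·∫cos(5x)² dx = 25·π/2 = 25*π/2.
  (u')² cross terms: 2·(-6)·(5)·∫cos(2x)·cos(5x) dx = -60·(0) = 0.
  So ∫_0^π (u')² dx = 18*π + 25*π/2 + 0 = 61*π/2.
||u||_{H^1}^2 = (-16/5 + 21*π) + (61*π/2) = -16/5 + 103*π/2.


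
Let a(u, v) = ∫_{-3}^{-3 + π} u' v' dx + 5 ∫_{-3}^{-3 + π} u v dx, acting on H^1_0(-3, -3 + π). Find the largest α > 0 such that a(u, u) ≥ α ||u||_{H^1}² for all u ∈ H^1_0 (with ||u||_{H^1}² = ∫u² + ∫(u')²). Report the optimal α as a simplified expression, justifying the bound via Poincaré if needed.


α = 1

Coercivity of a(·,·) on H^1_0(-3, -3 + π) means a(u, u) ≥ α ||u||_{H^1}² for every u ∈ H^1_0.
The interval has length L = π, and Poincaré/coercivity depend only on L. Here a(u, u) = ∫(u')² + (5)·∫u².
Here c = 5 ≥ 1, so a(u,u) = ∫(u')² + c∫u² ≥ ∫(u')² + ∫u² = ||u||_{H^1}², i.e. α = 1 works. No larger α is possible: a(u,u) ≥ α||u||_{H^1}² means (1−α)∫(u')² ≥ (α−c)∫u², and for the modes u_n = sin(nπ(x−x₀)/L) (x₀ the left endpoint) one has ∫u_n²/∫(u_n')² = (L/(nπ))² → 0, so a(u_n,u_n)/||u_n||_{H^1}² → 1. Hence the optimal constant is α = 1.
Therefore α = 1.


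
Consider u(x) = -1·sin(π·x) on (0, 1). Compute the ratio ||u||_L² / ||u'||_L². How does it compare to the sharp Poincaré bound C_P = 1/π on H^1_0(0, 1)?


||u||_L² / ||u'||_L² = 1/π = C_P.

u(x) = -1·sin(π·x), so u'(x) = -π*cos(π*x).
Writing u(x) = A·sin(kπx/L) with A = -1 and k = 1, use ∫_0^L sin²(kπx/L) dx = L/2 and ∫_0^L cos²(kπx/L) dx = L/2.
u² = 1·sin²(π·x) and (u')² = π^2·cos²(π·x), and each of sin², cos² integrates to L/2 = 1/2 over (0, 1).
∫_0^1 u² dx = 1/2, so ||u||_L² = sqrt(2)/2.
∫_0^1 (u')² dx = π^2/2, so ||u'||_L² = sqrt(2)*π/2.
Ratio ||u||_L² / ||u'||_L² = 1/π.
Sharp Poincaré constant on H^1_0(0, 1) is C_P = L/π = 1/π, achieved by sin(π·x).
This is the k = 1 eigenfunction (up to amplitude), so the ratio equals the sharp Poincaré constant exactly.


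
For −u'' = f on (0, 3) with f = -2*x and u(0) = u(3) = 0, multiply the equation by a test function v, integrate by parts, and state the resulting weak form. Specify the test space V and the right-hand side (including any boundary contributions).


V = H^1_0(0, 3) (so v(0) = v(3) = 0); weak form: ∫_0^3 u'v' dx = ∫_0^3 (-2*x) v dx for all v ∈ V.

Multiply both sides by a test function v and integrate from 0 to 3:
  ∫_0^3 −u''(x) v(x) dx = ∫_0^3 f(x) v(x) dx.
Integrate the LHS by parts once:
  ∫_0^3 −u'' v dx = −[u'(x) v(x)]_0^3 + ∫_0^3 u'(x) v'(x) dx.
Thus ∫_0^3 u'(x) v'(x) dx = ∫_0^3 f(x) v(x) dx + [u'(x) v(x)]_0^3.
Choose V so that boundary terms are either known or forced to vanish.
u is Dirichlet: u(0) = u(3) = 0. Let V = H^1_0(0, 3); then v(0) = v(3) = 0, and [u' v]_0^3 = 0.
Weak formulation: find u (satisfying any essential BC) such that ∫_0^3 u'(x) v'(x) dx = ∫_0^3 f v dx for all v ∈ V.
Substituting f(x) = -2*x, the right-hand side is ∫_0^3 (-2*x) v dx.


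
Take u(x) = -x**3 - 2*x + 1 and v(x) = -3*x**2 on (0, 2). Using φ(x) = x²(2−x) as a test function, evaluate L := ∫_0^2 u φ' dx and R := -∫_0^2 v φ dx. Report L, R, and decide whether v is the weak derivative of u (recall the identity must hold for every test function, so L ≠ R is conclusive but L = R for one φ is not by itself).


LHS = 136/15, RHS = 32/5. No, v is not the weak derivative of u.

u(x) = -x**3 - 2*x + 1, classical derivative u'(x) = -3*x**2 - 2.
φ(x) = x²(2−x), so φ'(x) = x*(4 - 3*x).
Note φ(0) = φ(2) = 0, so the boundary term u·φ vanishes.
LHS = ∫_0^2 u(x) φ'(x) dx = ∫_0^2 (3*x^5 - 4*x^4 + 6*x^3 - 11*x^2 + 4*x) dx. Term by term:
  ∫_0^2 3*x^5 dx = 32;  ∫_0^2 -4*x^4 dx = -128/5;  ∫_0^2 6*x^3 dx = 24;
  ∫_0^2 -11*x^2 dx = -88/3;  ∫_0^2 4*x dx = 8.
Sum: 32 − 128/5 + 24 − 88/3 + 8 = 136/15.
So LHS = 136/15.
∫_0^2 v(x) φ(x) dx = ∫_0^2 (3*x^5 - 6*x^4) dx. Term by term:
  ∫_0^2 3*x^5 dx = 32;  ∫_0^2 -6*x^4 dx = -192/5.
Sum: 32 − 192/5 = -32/5.
So RHS = -∫_0^2 v(x) φ(x) dx = 32/5.
LHS − RHS = 8/3 ≠ 0, so the identity fails.
(For a valid weak derivative the identity must hold for EVERY test function, in particular this one. The failure shows v is NOT the weak derivative of u.)
Correct weak derivative would be u'(x) = -3*x**2 - 2.


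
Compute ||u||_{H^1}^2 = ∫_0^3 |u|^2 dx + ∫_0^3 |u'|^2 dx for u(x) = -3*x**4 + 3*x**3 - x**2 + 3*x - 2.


||u||_{H^1}^2 = 874479/28

The H^1 norm (squared) on an interval (0, L) is
  ||u||_{H^1}^2 = ∫_0^L u(x)^2 dx + ∫_0^L u'(x)^2 dx.
Compute u'(x) = -12*x**3 + 9*x**2 - 2*x + 3.
Then u(x)^2 = 9*x**8 - 18*x**7 + 15*x**6 - 24*x**5 + 31*x**4 - 18*x**3 + 13*x**2 - 12*x + 4 and u'(x)^2 = 144*x**6 - 216*x**5 + 129*x**4 - 108*x**3 + 58*x**2 - 12*x + 9.
Integrate each monomial from 0 to 3 using ∫_0^3 c·x^n dx = c·3^(n+1)/(n+1):
  ∫_0^3 u(x)^2 dx = ∫_0^3 (9*x^8 - 18*x^7 + 15*x^6 - 24*x^5 + 31*x^4 - 18*x^3 + 13*x^2 - 12*x + 4) dx. Term by term:
    ∫_0^3 9*x^8 dx = 19683;  ∫_0^3 -18*x^7 dx = -59049/4;  ∫_0^3 15*x^6 dx = 32805/7;
    ∫_0^3 -24*x^5 dx = -2916;  ∫_0^3 31*x^4 dx = 7533/5;  ∫_0^3 -18*x^3 dx = -729/2;
    ∫_0^3 13*x^2 dx = 117;  ∫_0^3 -12*x dx = -54;  ∫_0^3 4 dx = 12.
  Sum: 19683 − 59049/4 + 32805/7 − 2916 + 7533/5 − 729/2 + 117 − 54 + 12 = 1107159/140.
  ∫_0^3 u'(x)^2 dx = ∫_0^3 (144*x^6 - 216*x^5 + 129*x^4 - 108*x^3 + 58*x^2 - 12*x + 9) dx. Term by term:
    ∫_0^3 144*x^6 dx = 314928/7;  ∫_0^3 -216*x^5 dx = -26244;  ∫_0^3 129*x^4 dx = 31347/5;
    ∫_0^3 -108*x^3 dx = -2187;  ∫_0^3 58*x^2 dx = 522;  ∫_0^3 -12*x dx = -54;
    ∫_0^3 9 dx = 27.
  Sum: 314928/7 − 26244 + 31347/5 − 2187 + 522 − 54 + 27 = 816309/35.
Adding: ||u||_{H^1}^2 = 1107159/140 + 816309/35 = 874479/28.


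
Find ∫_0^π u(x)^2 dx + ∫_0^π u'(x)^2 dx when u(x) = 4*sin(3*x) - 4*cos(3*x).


||u||_{H^1(0,π)}^2 = 160*π

u'(x) = 12*sin(3*x) + 12*cos(3*x).
Expand u² and (u')² and integrate term by term on (0, π), using: for integers n ≥ 1, ∫_0^π sin²(nx) dx = ∫_0^π cos²(nx) dx = π/2; for n ≠ n', ∫_0^π sin(nx)sin(n'x) dx = ∫_0^π cos(nx)cos(n'x) dx = 0; and by product-to-sum, ∫_0^π sin(nx)cos(n'x) dx = ½∫_0^π [sin((n+n')x) + sin((n−n')x)] dx, which is 0 when n+n' is even and 2n/(n²−n'²) when n+n' is odd (it need not vanish on (0, π)).
  u² squared terms: (-4)²·∫cos(3x)² dx = 16·π/2 = 8*π;  (4)²·∫sin(3x)² dx = 16·π/2 = 8*π.
  u² cross terms: 2·(-4)·(4)·∫cos(3x)·sin(3x) dx = -32·(0) = 0.
  So ∫_0^π u² dx = 8*π + 8*π + 0 = 16*π.
  (u')² squared terms: (12)²·∫cos(3x)² dx = 144·π/2 = 72*π;  (12)²·∫sin(3x)² dx = 144·π/2 = 72*π.
  (u')² cross terms: 2·(12)·(12)·∫cos(3x)·sin(3x) dx = 288·(0) = 0.
  So ∫_0^π (u')² dx = 72*π + 72*π + 0 = 144*π.
||u||_{H^1}^2 = (16*π) + (144*π) = 160*π.


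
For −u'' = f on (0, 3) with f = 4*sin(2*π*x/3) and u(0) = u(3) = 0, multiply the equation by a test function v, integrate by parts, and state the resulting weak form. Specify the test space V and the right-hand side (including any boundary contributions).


V = H^1_0(0, 3) (so v(0) = v(3) = 0); weak form: ∫_0^3 u'v' dx = ∫_0^3 (4*sin(2*π*x/3)) v dx for all v ∈ V.

Multiply both sides by a test function v and integrate from 0 to 3:
  ∫_0^3 −u''(x) v(x) dx = ∫_0^3 f(x) v(x) dx.
Integrate the LHS by parts once:
  ∫_0^3 −u'' v dx = −[u'(x) v(x)]_0^3 + ∫_0^3 u'(x) v'(x) dx.
Thus ∫_0^3 u'(x) v'(x) dx = ∫_0^3 f(x) v(x) dx + [u'(x) v(x)]_0^3.
Choose V so that boundary terms are either known or forced to vanish.
u is Dirichlet: u(0) = u(3) = 0. Let V = H^1_0(0, 3); then v(0) = v(3) = 0, and [u' v]_0^3 = 0.
Weak formulation: find u (satisfying any essential BC) such that ∫_0^3 u'(x) v'(x) dx = ∫_0^3 f v dx for all v ∈ V.
Substituting f(x) = 4*sin(2*π*x/3), the right-hand side is ∫_0^3 (4*sin(2*π*x/3)) v dx.


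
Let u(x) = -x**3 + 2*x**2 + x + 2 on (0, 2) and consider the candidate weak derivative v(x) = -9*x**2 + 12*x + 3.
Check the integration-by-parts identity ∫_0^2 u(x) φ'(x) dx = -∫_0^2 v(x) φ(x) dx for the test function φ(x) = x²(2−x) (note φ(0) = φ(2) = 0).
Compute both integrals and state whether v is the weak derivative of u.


LHS = -4/3, RHS = -4. No, v is not the weak derivative of u.

u(x) = -x**3 + 2*x**2 + x + 2, classical derivative u'(x) = -3*x**2 + 4*x + 1.
φ(x) = x²(2−x), so φ'(x) = x*(4 - 3*x).
Note φ(0) = φ(2) = 0, so the boundary term u·φ vanishes.
LHS = ∫_0^2 u(x) φ'(x) dx = ∫_0^2 (3*x^5 - 10*x^4 + 5*x^3 - 2*x^2 + 8*x) dx. Term by term:
  ∫_0^2 3*x^5 dx = 32;  ∫_0^2 -10*x^4 dx = -64;  ∫_0^2 5*x^3 dx = 20;
  ∫_0^2 -2*x^2 dx = -16/3;  ∫_0^2 8*x dx = 16.
Sum: 32 − 64 + 20 − 16/3 + 16 = -4/3.
So LHS = -4/3.
∫_0^2 v(x) φ(x) dx = ∫_0^2 (9*x^5 - 30*x^4 + 21*x^3 + 6*x^2) dx. Term by term:
  ∫_0^2 9*x^5 dx = 96;  ∫_0^2 -30*x^4 dx = -192;  ∫_0^2 21*x^3 dx = 84;
  ∫_0^2 6*x^2 dx = 16.
Sum: 96 − 192 + 84 + 16 = 4.
So RHS = -∫_0^2 v(x) φ(x) dx = -4.
LHS − RHS = 8/3 ≠ 0, so the identity fails.
(For a valid weak derivative the identity must hold for EVERY test function, in particular this one. The failure shows v is NOT the weak derivative of u.)
Correct weak derivative would be u'(x) = -3*x**2 + 4*x + 1.


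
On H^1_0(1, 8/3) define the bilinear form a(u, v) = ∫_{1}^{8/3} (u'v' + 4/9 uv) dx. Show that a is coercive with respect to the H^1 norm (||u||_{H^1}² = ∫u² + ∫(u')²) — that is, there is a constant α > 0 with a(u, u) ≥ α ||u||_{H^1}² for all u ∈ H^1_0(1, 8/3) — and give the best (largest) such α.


α = (100 + 81*π^2)/(9*(25 + 9*π^2))

Coercivity of a(·,·) on H^1_0(1, 8/3) means a(u, u) ≥ α ||u||_{H^1}² for every u ∈ H^1_0.
The interval has length L = 5/3, and Poincaré/coercivity depend only on L. Here a(u, u) = ∫(u')² + (4/9)·∫u².
Here 0 < c = 4/9 < 1. The condition a(u,u) ≥ α||u||_{H^1}² reads (1−α)∫(u')² ≥ (α−c)∫u². Any admissible α is ≤ 1 (rapidly oscillating u have ∫u²/∫(u')² → 0), and α = 1 would force 0 ≥ (1−c)∫u², impossible since c < 1; so 1−α > 0. By the sharp Poincaré inequality on H^1_0 of an interval of length L, ∫(u')² ≥ (π/L)²∫u² with equality for the first sine mode sin(π(x−x₀)/L) (x₀ the left endpoint), so the inequality holds for all u iff (1−α)(π/L)² ≥ α − c, i.e. α ≤ ((π/L)² + c)/((π/L)² + 1) = (1 + c(L/π)²)/(1 + (L/π)²). With (π/L)² = 9*π^2/25 and c = 4/9, the largest admissible constant is α = ((π/L)² + c)/((π/L)² + 1).
Simplifying, α = (100 + 81*π^2)/(9*(25 + 9*π^2)).


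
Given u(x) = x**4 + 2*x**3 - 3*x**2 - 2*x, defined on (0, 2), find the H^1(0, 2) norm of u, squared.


||u||_{H^1}^2 = 22792/45

The H^1 norm (squared) on an interval (0, L) is
  ||u||_{H^1}^2 = ∫_0^L u(x)^2 dx + ∫_0^L u'(x)^2 dx.
Compute u'(x) = 4*x**3 + 6*x**2 - 6*x - 2.
Then u(x)^2 = x**8 + 4*x**7 - 2*x**6 - 16*x**5 + x**4 + 12*x**3 + 4*x**2 and u'(x)^2 = 16*x**6 + 48*x**5 - 12*x**4 - 88*x**3 + 12*x**2 + 24*x + 4.
Integrate each monomial from 0 to 2 using ∫_0^2 c·x^n dx = c·2^(n+1)/(n+1):
  ∫_0^2 u(x)^2 dx = ∫_0^2 (x^8 + 4*x^7 - 2*x^6 - 16*x^5 + x^4 + 12*x^3 + 4*x^2) dx. Term by term:
    ∫_0^2 x^8 dx = 512/9;  ∫_0^2 4*x^7 dx = 128;  ∫_0^2 -2*x^6 dx = -256/7;
    ∫_0^2 -16*x^5 dx = -512/3;  ∫_0^2 x^4 dx = 32/5;  ∫_0^2 12*x^3 dx = 48;
    ∫_0^2 4*x^2 dx = 32/3.
  Sum: 512/9 + 128 − 256/7 − 512/3 + 32/5 + 48 + 32/3 = 13456/315.
  ∫_0^2 u'(x)^2 dx = ∫_0^2 (16*x^6 + 48*x^5 - 12*x^4 - 88*x^3 + 12*x^2 + 24*x + 4) dx. Term by term:
    ∫_0^2 16*x^6 dx = 2048/7;  ∫_0^2 48*x^5 dx = 512;  ∫_0^2 -12*x^4 dx = -384/5;
    ∫_0^2 -88*x^3 dx = -352;  ∫_0^2 12*x^2 dx = 32;  ∫_0^2 24*x dx = 48;
    ∫_0^2 4 dx = 8.
  Sum: 2048/7 + 512 − 384/5 − 352 + 32 + 48 + 8 = 16232/35.
Adding: ||u||_{H^1}^2 = 13456/315 + 16232/35 = 22792/45.


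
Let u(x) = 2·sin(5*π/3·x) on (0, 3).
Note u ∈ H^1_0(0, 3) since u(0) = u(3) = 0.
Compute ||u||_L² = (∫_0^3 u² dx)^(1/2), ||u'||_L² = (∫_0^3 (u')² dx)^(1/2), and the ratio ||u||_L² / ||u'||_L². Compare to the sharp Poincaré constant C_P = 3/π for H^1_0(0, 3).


||u||_L² / ||u'||_L² = 3/(5*π) < C_P = 3/π.

u(x) = 2·sin(5*π/3·x), so u'(x) = 10*π*cos(5*π*x/3)/3.
Writing u(x) = A·sin(kπx/L) with A = 2 and k = 5, use ∫_0^L sin²(kπx/L) dx = L/2 and ∫_0^L cos²(kπx/L) dx = L/2.
u² = 4·sin²(5*π/3·x) and (u')² = 100*π^2/9·cos²(5*π/3·x), and each of sin², cos² integrates to L/2 = 3/2 over (0, 3).
∫_0^3 u² dx = 6, so ||u||_L² = sqrt(6).
∫_0^3 (u')² dx = 50*π^2/3, so ||u'||_L² = 5*sqrt(6)*π/3.
Ratio ||u||_L² / ||u'||_L² = 3/(5*π).
Sharp Poincaré constant on H^1_0(0, 3) is C_P = L/π = 3/π, achieved by sin(π/3·x).
This is the k = 5 harmonic; the ratio L/(kπ) is strictly less than C_P = L/π, consistent with the sharp inequality ||u||_L² ≤ C_P ||u'||_L².


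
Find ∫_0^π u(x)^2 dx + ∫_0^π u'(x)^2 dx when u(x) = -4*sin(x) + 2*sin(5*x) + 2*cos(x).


||u||_{H^1(0,π)}^2 = 72*π

u'(x) = -2*sin(x) - 4*cos(x) + 10*cos(5*x).
Expand u² and (u')² and integrate term by term on (0, π), using: for integers n ≥ 1, ∫_0^π sin²(nx) dx = ∫_0^π cos²(nx) dx = π/2; for n ≠ n', ∫_0^π sin(nx)sin(n'x) dx = ∫_0^π cos(nx)cos(n'x) dx = 0; and by product-to-sum, ∫_0^π sin(nx)cos(n'x) dx = ½∫_0^π [sin((n+n')x) + sin((n−n')x)] dx, which is 0 when n+n' is even and 2n/(n²−n'²) when n+n' is odd (it need not vanish on (0, π)).
  u² squared terms: (-4)²·∫sin(x)² dx = 16·π/2 = 8*π;  (2)²·∫cos(x)² dx = 4·π/2 = 2*π;  (2)²·∫sin(5x)² dx = 4·π/2 = 2*π.
  u² cross terms: 2·(-4)·(2)·∫sin(x)·cos(x) dx = -16·(0) = 0;  2·(-4)·(2)·∫sin(x)·sin(5x) dx = -16·(0) = 0;  2·(2)·(2)·∫cos(x)·sin(5x) dx = 8·(0) = 0.
  So ∫_0^π u² dx = 8*π + 2*π + 2*π + 0 + 0 + 0 = 12*π.
  (u')² squared terms: (-4)²·∫cos(x)² dx = 16·π/2 = 8*π;  (-2)²·∫sin(x)² dx = 4·π/2 = 2*π;  (10)²·∫cos(5x)² dx = 100·π/2 = 50*π.
  (u')² cross terms: 2·(-4)·(-2)·∫cos(x)·sin(x) dx = 16·(0) = 0;  2·(-4)·(10)·∫cos(x)·cos(5x) dx = -80·(0) = 0;  2·(-2)·(10)·∫sin(x)·cos(5x) dx = -40·(0) = 0.
  So ∫_0^π (u')² dx = 8*π + 2*π + 50*π + 0 + 0 + 0 = 60*π.
||u||_{H^1}^2 = (12*π) + (60*π) = 72*π.


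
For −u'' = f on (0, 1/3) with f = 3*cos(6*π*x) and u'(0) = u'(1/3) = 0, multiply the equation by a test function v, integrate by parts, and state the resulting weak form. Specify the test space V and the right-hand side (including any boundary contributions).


V = H^1(0, 1/3) (no boundary constraint on v; u is determined up to an additive constant); weak form: ∫_0^1/3 u'v' dx = ∫_0^1/3 (3*cos(6*π*x)) v dx for all v ∈ V.

Multiply both sides by a test function v and integrate from 0 to 1/3:
  ∫_0^1/3 −u''(x) v(x) dx = ∫_0^1/3 f(x) v(x) dx.
Integrate the LHS by parts once:
  ∫_0^1/3 −u'' v dx = −[u'(x) v(x)]_0^1/3 + ∫_0^1/3 u'(x) v'(x) dx.
Thus ∫_0^1/3 u'(x) v'(x) dx = ∫_0^1/3 f(x) v(x) dx + [u'(x) v(x)]_0^1/3.
Choose V so that boundary terms are either known or forced to vanish.
u has homogeneous Neumann: u'(0) = u'(1/3) = 0. So [u' v]_0^1/3 = 0·v(1/3) − 0·v(0) = 0 for any v; take V = H^1(0, 1/3).
Weak formulation: find u (satisfying any essential BC) such that ∫_0^1/3 u'(x) v'(x) dx = ∫_0^1/3 f v dx for all v ∈ V (homogeneous Neumann, so boundary terms vanish).
Substituting f(x) = 3*cos(6*π*x), the right-hand side is ∫_0^1/3 (3*cos(6*π*x)) v dx.
Compatibility check (pure Neumann): taking v ≡ 1 ∈ V gives 0 = ∫_0^1/3 f dx + (0) − (0), i.e. ∫_0^1/3 f dx must equal u'(0) − u'(1/3) = 0. Indeed ∫_0^1/3 (3*cos(6*π*x)) dx = 0, so the data are compatible. The solution is then unique only up to an additive constant (fix it e.g. by requiring ∫_0^1/3 u dx = 0).


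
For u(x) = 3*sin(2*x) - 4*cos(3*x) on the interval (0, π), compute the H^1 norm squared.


||u||_{H^1(0,π)}^2 = 192 + 205*π/2

u'(x) = 12*sin(3*x) + 6*cos(2*x).
Expand u² and (u')² and integrate term by term on (0, π), using: for integers n ≥ 1, ∫_0^π sin²(nx) dx = ∫_0^π cos²(nx) dx = π/2; for n ≠ n', ∫_0^π sin(nx)sin(n'x) dx = ∫_0^π cos(nx)cos(n'x) dx = 0; and by product-to-sum, ∫_0^π sin(nx)cos(n'x) dx = ½∫_0^π [sin((n+n')x) + sin((n−n')x)] dx, which is 0 when n+n' is even and 2n/(n²−n'²) when n+n' is odd (it need not vanish on (0, π)).
  u² squared terms: (-4)²·∫cos(3x)² dx = 16·π/2 = 8*π;  (3)²·∫sin(2x)² dx = 9·π/2 = 9*π/2.
  u² cross terms: 2·(-4)·(3)·∫cos(3x)·sin(2x) dx = -24·(-4/5) = 96/5.
  So ∫_0^π u² dx = 8*π + 9*π/2 + 96/5 = 96/5 + 25*π/2.
  (u')² squared terms: (6)²·∫cos(2x)² dx = 36·π/2 = 18*π;  (12)²·∫sin(3x)² dx = 144·π/2 = 72*π.
  (u')² cross terms: 2·(6)·(12)·∫cos(2x)·sin(3x) dx = 144·(6/5) = 864/5.
  So ∫_0^π (u')² dx = 18*π + 72*π + 864/5 = 864/5 + 90*π.
||u||_{H^1}^2 = (96/5 + 25*π/2) + (864/5 + 90*π) = 192 + 205*π/2.


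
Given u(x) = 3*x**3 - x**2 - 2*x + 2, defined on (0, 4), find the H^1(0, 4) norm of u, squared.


||u||_{H^1}^2 = 616864/21

The H^1 norm (squared) on an interval (0, L) is
  ||u||_{H^1}^2 = ∫_0^L u(x)^2 dx + ∫_0^L u'(x)^2 dx.
Compute u'(x) = 9*x**2 - 2*x - 2.
Then u(x)^2 = 9*x**6 - 6*x**5 - 11*x**4 + 16*x**3 - 8*x + 4 and u'(x)^2 = 81*x**4 - 36*x**3 - 32*x**2 + 8*x + 4.
Integrate each monomial from 0 to 4 using ∫_0^4 c·x^n dx = c·4^(n+1)/(n+1):
  ∫_0^4 u(x)^2 dx = ∫_0^4 (9*x^6 - 6*x^5 - 11*x^4 + 16*x^3 - 8*x + 4) dx. Term by term:
    ∫_0^4 9*x^6 dx = 147456/7;  ∫_0^4 -6*x^5 dx = -4096;  ∫_0^4 -11*x^4 dx = -11264/5;
    ∫_0^4 16*x^3 dx = 1024;  ∫_0^4 -8*x dx = -64;  ∫_0^4 4 dx = 16.
  Sum: 147456/7 − 4096 − 11264/5 + 1024 − 64 + 16 = 549232/35.
  ∫_0^4 u'(x)^2 dx = ∫_0^4 (81*x^4 - 36*x^3 - 32*x^2 + 8*x + 4) dx. Term by term:
    ∫_0^4 81*x^4 dx = 82944/5;  ∫_0^4 -36*x^3 dx = -2304;  ∫_0^4 -32*x^2 dx = -2048/3;
    ∫_0^4 8*x dx = 64;  ∫_0^4 4 dx = 16.
  Sum: 82944/5 − 2304 − 2048/3 + 64 + 16 = 205232/15.
Adding: ||u||_{H^1}^2 = 549232/35 + 205232/15 = 616864/21.


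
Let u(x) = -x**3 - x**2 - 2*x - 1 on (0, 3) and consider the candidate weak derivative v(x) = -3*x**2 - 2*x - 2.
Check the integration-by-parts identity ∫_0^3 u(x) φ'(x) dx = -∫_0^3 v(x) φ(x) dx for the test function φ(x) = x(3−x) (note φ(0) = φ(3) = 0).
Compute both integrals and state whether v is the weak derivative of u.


LHS = 1179/20, RHS = 1179/20. Yes, v = u' weakly.

u(x) = -x**3 - x**2 - 2*x - 1, classical derivative u'(x) = -3*x**2 - 2*x - 2.
φ(x) = x(3−x), so φ'(x) = 3 - 2*x.
Note φ(0) = φ(3) = 0, so the boundary term u·φ vanishes.
LHS = ∫_0^3 u(x) φ'(x) dx = ∫_0^3 (2*x^4 - x^3 + x^2 - 4*x - 3) dx. Term by term:
  ∫_0^3 2*x^4 dx = 486/5;  ∫_0^3 -x^3 dx = -81/4;  ∫_0^3 x^2 dx = 9;
  ∫_0^3 -4*x dx = -18;  ∫_0^3 -3 dx = -9.
Sum: 486/5 − 81/4 + 9 − 18 − 9 = 1179/20.
So LHS = 1179/20.
∫_0^3 v(x) φ(x) dx = ∫_0^3 (3*x^4 - 7*x^3 - 4*x^2 - 6*x) dx. Term by term:
  ∫_0^3 3*x^4 dx = 729/5;  ∫_0^3 -7*x^3 dx = -567/4;  ∫_0^3 -4*x^2 dx = -36;
  ∫_0^3 -6*x dx = -27.
Sum: 729/5 − 567/4 − 36 − 27 = -1179/20.
So RHS = -∫_0^3 v(x) φ(x) dx = 1179/20.
LHS = RHS, so the identity holds for this test φ.
Moreover u is smooth here and v(x) = u'(x) = -3*x**2 - 2*x - 2 pointwise, so the identity holds for every test function. Hence v is the weak derivative of u.
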